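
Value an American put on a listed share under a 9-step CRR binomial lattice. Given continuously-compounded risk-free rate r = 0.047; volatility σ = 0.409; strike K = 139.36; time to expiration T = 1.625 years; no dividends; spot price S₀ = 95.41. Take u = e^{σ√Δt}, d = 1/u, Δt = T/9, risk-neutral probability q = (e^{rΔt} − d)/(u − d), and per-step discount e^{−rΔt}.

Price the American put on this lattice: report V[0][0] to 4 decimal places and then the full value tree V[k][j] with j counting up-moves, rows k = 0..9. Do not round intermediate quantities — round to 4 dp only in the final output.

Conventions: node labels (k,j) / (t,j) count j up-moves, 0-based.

params: Δt=0.18056 u=1.18981 d=0.84047 q=0.48106 e^(-rΔt)=0.99155
t_9 payoffs: 119.3934 111.0945 99.3462 82.7147 59.1706 25.8405 0.0000 0.0000 0.0000 0.0000
k=8: node(8,0) S=23.7564 payoff=115.6036 vs cont=114.4260 → 115.6036 [stop]  node(8,1) S=33.6305 payoff=105.7295 vs cont=104.5519 → 105.7295 [stop]  node(8,2) S=47.6088 payoff=91.7512 vs cont=90.5736 → 91.7512 [stop]  node(8,3) S=67.3970 payoff=71.9630 vs cont=70.7854 → 71.9630 [stop]  node(8,4) S=95.4100 payoff=43.9500 vs cont=42.7724 → 43.9500 [stop]  node(8,5) S=135.0664 payoff=4.2936 vs cont=13.2964 → 13.2964 [wait]  node(8,6) S=191.2057 payoff=0.0000 vs cont=0.0000 → 0.0000 [wait]  node(8,7) S=270.6788 payoff=0.0000 vs cont=0.0000 → 0.0000 [wait]  node(8,8) S=383.1843 payoff=0.0000 vs cont=0.0000 → 0.0000 [wait]
k=7: node(7,0) S=28.2655 payoff=111.0945 vs cont=109.9169 → 111.0945 [stop]  node(7,1) S=40.0138 payoff=99.3462 vs cont=98.1685 → 99.3462 [stop]  node(7,2) S=56.6453 payoff=82.7147 vs cont=81.5371 → 82.7147 [stop]  node(7,3) S=80.1894 payoff=59.1706 vs cont=57.9929 → 59.1706 [stop]  node(7,4) S=113.5195 payoff=25.8405 vs cont=28.9571 → 28.9571 [wait]  node(7,5) S=160.7030 payoff=0.0000 vs cont=6.8418 → 6.8418 [wait]  node(7,6) S=227.4980 payoff=0.0000 vs cont=0.0000 → 0.0000 [wait]  node(7,7) S=322.0557 payoff=0.0000 vs cont=0.0000 → 0.0000 [wait]
k=6: node(6,0) S=33.6305 payoff=105.7295 vs cont=104.5519 → 105.7295 [stop]  node(6,1) S=47.6088 payoff=91.7512 vs cont=90.5736 → 91.7512 [stop]  node(6,2) S=67.3970 payoff=71.9630 vs cont=70.7854 → 71.9630 [stop]  node(6,3) S=95.4100 payoff=43.9500 vs cont=44.2590 → 44.2590 [wait]  node(6,4) S=135.0664 payoff=4.2936 vs cont=18.1636 → 18.1636 [wait]  node(6,5) S=191.2057 payoff=0.0000 vs cont=3.5205 → 3.5205 [wait]  node(6,6) S=270.6788 payoff=0.0000 vs cont=0.0000 → 0.0000 [wait]
k=5: node(5,0) S=40.0138 payoff=99.3462 vs cont=98.1685 → 99.3462 [stop]  node(5,1) S=56.6453 payoff=82.7147 vs cont=81.5371 → 82.7147 [stop]  node(5,2) S=80.1894 payoff=59.1706 vs cont=58.1403 → 59.1706 [stop]  node(5,3) S=113.5195 payoff=25.8405 vs cont=31.4377 → 31.4377 [wait]  node(5,4) S=160.7030 payoff=0.0000 vs cont=11.0255 → 11.0255 [wait]  node(5,5) S=227.4980 payoff=0.0000 vs cont=1.8115 → 1.8115 [wait]
k=4: node(4,0) S=47.6088 payoff=91.7512 vs cont=90.5736 → 91.7512 [stop]  node(4,1) S=67.3970 payoff=71.9630 vs cont=70.7854 → 71.9630 [stop]  node(4,2) S=95.4100 payoff=43.9500 vs cont=45.4422 → 45.4422 [wait]  node(4,3) S=135.0664 payoff=4.2936 vs cont=21.4356 → 21.4356 [wait]  node(4,4) S=191.2057 payoff=0.0000 vs cont=6.5373 → 6.5373 [wait]
k=3: node(3,0) S=56.6453 payoff=82.7147 vs cont=81.5371 → 82.7147 [stop]  node(3,1) S=80.1894 payoff=59.1706 vs cont=58.7047 → 59.1706 [stop]  node(3,2) S=113.5195 payoff=25.8405 vs cont=33.6073 → 33.6073 [wait]  node(3,3) S=160.7030 payoff=0.0000 vs cont=14.1481 → 14.1481 [wait]
k=2: node(2,0) S=67.3970 payoff=71.9630 vs cont=70.7854 → 71.9630 [stop]  node(2,1) S=95.4100 payoff=43.9500 vs cont=46.4771 → 46.4771 [wait]  node(2,2) S=135.0664 payoff=4.2936 vs cont=24.0414 → 24.0414 [wait]
k=1: node(1,0) S=80.1894 payoff=59.1706 vs cont=59.1983 → 59.1983 [wait]  node(1,1) S=113.5195 payoff=25.8405 vs cont=35.3827 → 35.3827 [wait]
k=0: node(0,0) S=95.4100 payoff=43.9500 vs cont=47.3382 → 47.3382 [wait]

price = 47.3382
tree:
47.3382
59.1983 35.3827
71.9630 46.4771 24.0414
82.7147 59.1706 33.6073 14.1481
91.7512 71.9630 45.4422 21.4356 6.5373
99.3462 82.7147 59.1706 31.4377 11.0255 1.8115
105.7295 91.7512 71.9630 44.2590 18.1636 3.5205 0.0000
111.0945 99.3462 82.7147 59.1706 28.9571 6.8418 0.0000 0.0000
115.6036 105.7295 91.7512 71.9630 43.9500 13.2964 0.0000 0.0000 0.0000
119.3934 111.0945 99.3462 82.7147 59.1706 25.8405 0.0000 0.0000 0.0000 0.0000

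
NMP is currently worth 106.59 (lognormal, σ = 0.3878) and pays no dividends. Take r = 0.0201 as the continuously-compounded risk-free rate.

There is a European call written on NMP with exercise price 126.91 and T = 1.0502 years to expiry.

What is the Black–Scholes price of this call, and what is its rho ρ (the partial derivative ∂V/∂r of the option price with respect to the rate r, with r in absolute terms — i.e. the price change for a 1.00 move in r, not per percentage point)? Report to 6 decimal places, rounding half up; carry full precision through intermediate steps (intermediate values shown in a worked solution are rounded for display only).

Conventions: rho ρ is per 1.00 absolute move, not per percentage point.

price = 10.662467
ρ = 36.459720

σ√T = 0.3878·√1.0502 = 0.397415
d₁ = (ln(S/K) + (r+σ²/2)T) / (σ√T) = (ln(106.59/126.91) + (0.0201+0.3878²/2)·1.0502) / 0.397415 = (-0.174488 + 0.100078) / 0.397415 = -0.187236
d₂ = d₁ − σ√T = -0.187236 − 0.397415 = -0.584650
e^{−rT} = 0.979112
N(d₁) = 0.425738,  N(d₂) = 0.279391
Call price V = S·N(d₁) − K·e^{−rT}·N(d₂) = 45.379397 − 34.716930 = 10.662467
ρ = K·T·e^{−rT}·N(d₂) = 36.459720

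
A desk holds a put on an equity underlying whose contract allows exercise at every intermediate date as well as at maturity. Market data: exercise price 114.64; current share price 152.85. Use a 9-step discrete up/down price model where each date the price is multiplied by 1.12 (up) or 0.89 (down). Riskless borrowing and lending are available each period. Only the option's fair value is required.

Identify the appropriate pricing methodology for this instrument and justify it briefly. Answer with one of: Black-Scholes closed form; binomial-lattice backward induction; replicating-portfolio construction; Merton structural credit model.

Key observation: the exercise right at every one of the 9 steps is what matters: each node needs max(114.64 − S, continuation), which only the stepwise tree valuation starting from spot 152.85 delivers.

framework: binomial-lattice backward induction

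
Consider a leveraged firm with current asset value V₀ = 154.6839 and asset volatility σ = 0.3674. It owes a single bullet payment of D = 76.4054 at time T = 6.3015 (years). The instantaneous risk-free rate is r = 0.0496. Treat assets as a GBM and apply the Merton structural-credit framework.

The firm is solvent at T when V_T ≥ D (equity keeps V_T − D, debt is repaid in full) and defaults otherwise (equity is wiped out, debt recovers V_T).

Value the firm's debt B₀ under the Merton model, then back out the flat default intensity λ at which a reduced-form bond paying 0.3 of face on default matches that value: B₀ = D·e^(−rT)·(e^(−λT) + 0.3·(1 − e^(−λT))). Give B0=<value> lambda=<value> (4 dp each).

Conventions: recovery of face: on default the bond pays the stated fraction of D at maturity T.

B0=50.4461 lambda=0.0238

With assets at 154.6839 and a single debt payment of 76.4054 at 6.3015 years:
d₁ = [ln(V₀/D) + (r + σ²/2)T] / (σ√T)
   = [ln(154.6839/76.4054) + (0.0496 + 0.5·0.3674²)·6.3015] / (0.3674·√6.3015)
   = [0.705330 + 0.737851] / 0.922276 = 1.564804
d₂ = d₁ − σ√T = 1.564804 − 0.922276 = 0.642527
N(d₁) = 0.941186,  N(d₂) = 0.739735,  e^(−rT) = 0.731576
E₀ = V₀·N(d₁) − D·e^(−rT)·N(d₂)
   = 154.6839·0.941186 − 76.4054·0.731576·0.739735 = 104.237791
B₀ = V₀ − E₀ = 154.6839 − 104.237791 = 50.446109
e^(−λT) = (B₀·e^(rT)/D − 0.3)/(1 − 0.3) = (50.4461·1.366912/76.4054 − 0.3)/0.7 = 0.86070533
λ = −ln(0.86070533)/6.3015 = 0.023804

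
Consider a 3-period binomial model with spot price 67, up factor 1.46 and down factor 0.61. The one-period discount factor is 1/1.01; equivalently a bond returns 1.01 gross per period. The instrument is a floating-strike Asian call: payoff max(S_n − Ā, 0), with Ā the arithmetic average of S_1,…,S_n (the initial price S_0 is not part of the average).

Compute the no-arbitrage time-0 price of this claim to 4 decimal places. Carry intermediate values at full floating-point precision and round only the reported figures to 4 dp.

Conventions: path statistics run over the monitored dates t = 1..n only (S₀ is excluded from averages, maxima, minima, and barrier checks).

Risk-neutral up-probability p* = (R−d)/(u−d) = (1.01−0.61)/(1.46−0.61) = 0.4706; the claim prices as the p*-weighted sum of path payoffs discounted by R^3.
Enumerate all 2^3 = 8 price paths (U = up ×1.46, D = down ×0.61); each path with k up-moves has probability p*^k·(1−p*)^(3−k).
DDD: Ā=27.0028, payoff=0.0000, prob=0.148382
UDD: Ā=64.6297, payoff=0.0000, prob=0.131895
DUD: Ā=45.6463, payoff=0.0000, prob=0.131895
UUD: Ā=109.2519, payoff=0.0000, prob=0.117240
DDU: Ā=34.0665, payoff=2.3323, prob=0.131895
UDU: Ā=81.5362, payoff=5.5823, prob=0.117240
DUU: Ā=62.5529, payoff=24.5656, prob=0.117240
UUU: Ā=149.7168, payoff=58.7963, prob=0.104213
Price = Σ prob·payoff / R^3 = 9.969516 / 1.030301 = 9.6763

price = 9.6763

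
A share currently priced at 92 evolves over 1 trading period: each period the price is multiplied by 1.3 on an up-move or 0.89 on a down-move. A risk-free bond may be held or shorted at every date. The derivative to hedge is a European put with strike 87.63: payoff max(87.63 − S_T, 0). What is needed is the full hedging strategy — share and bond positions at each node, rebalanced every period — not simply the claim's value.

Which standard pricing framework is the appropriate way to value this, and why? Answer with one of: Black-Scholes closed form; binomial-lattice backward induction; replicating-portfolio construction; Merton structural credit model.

framework: replicating-portfolio construction

Key observation: what is demanded is not a single number but the (Δ, B) position at each node of the 1.3/0.89 tree starting at 92; constructing those positions is the replicating-portfolio method.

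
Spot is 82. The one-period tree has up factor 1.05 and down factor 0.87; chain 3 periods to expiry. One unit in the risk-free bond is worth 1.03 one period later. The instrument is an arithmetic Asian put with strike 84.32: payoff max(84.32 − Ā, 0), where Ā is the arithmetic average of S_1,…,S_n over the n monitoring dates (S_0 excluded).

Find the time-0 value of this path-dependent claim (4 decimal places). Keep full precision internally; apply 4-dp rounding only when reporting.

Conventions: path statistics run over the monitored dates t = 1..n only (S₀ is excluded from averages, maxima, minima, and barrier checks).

price = 1.5459

Risk-neutral up-probability p* = (R−d)/(u−d) = (1.03−0.87)/(1.05−0.87) = 0.8889; the claim prices as the p*-weighted sum of path payoffs discounted by R^3.
Enumerate all 2^3 = 8 price paths (U = up ×1.05, D = down ×0.87); each path with k up-moves has probability p*^k·(1−p*)^(3−k).
DDD: Ā=62.4677, payoff=21.8523, prob=0.001372
UDD: Ā=75.3920, payoff=8.9280, prob=0.010974
DUD: Ā=70.4720, payoff=13.8480, prob=0.010974
UUD: Ā=85.0524, payoff=0.0000, prob=0.087791
DDU: Ā=66.1916, payoff=18.1284, prob=0.010974
UDU: Ā=79.8864, payoff=4.4336, prob=0.087791
DUU: Ā=74.9664, payoff=9.3536, prob=0.087791
UUU: Ā=90.4767, payoff=0.0000, prob=0.702332
Price = Σ prob·payoff / R^3 = 1.689247 / 1.092727 = 1.5459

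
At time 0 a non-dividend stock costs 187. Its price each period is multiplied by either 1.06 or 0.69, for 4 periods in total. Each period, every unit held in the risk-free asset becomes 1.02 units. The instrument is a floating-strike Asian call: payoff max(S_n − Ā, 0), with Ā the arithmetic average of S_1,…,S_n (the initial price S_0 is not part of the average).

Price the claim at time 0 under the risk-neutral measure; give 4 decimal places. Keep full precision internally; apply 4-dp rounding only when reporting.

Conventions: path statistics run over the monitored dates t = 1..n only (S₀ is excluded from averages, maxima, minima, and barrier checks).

price = 12.1721

Under the martingale measure an up-move has probability p* = 0.8919; value the claim as the probability-weighted average of per-path payoffs, discounted 4 periods at R = 1.02.
Enumerate all 2^4 = 16 price paths (U = up ×1.06, D = down ×0.69); each path with k up-moves has probability p*^k·(1−p*)^(4−k).
DDDD: Ā=80.4698, payoff=0.0000, prob=0.000137
UDDD: Ā=123.6203, payoff=0.0000, prob=0.001127
DUDD: Ā=106.3228, payoff=0.0000, prob=0.001127
UUDD: Ā=163.3366, payoff=0.0000, prob=0.009297
DDUD: Ā=94.3876, payoff=0.0000, prob=0.001127
UDUD: Ā=145.0012, payoff=0.0000, prob=0.009297
DUUD: Ā=127.7037, payoff=0.0000, prob=0.009297
UUUD: Ā=196.1825, payoff=0.0000, prob=0.076700
DDDU: Ā=86.1522, payoff=0.0000, prob=0.001127
UDDU: Ā=132.3498, payoff=0.0000, prob=0.009297
DUDU: Ā=115.0523, payoff=0.0000, prob=0.009297
UUDU: Ā=176.7470, payoff=0.0000, prob=0.076700
DDUU: Ā=103.1170, payoff=0.0000, prob=0.009297
UDUU: Ā=158.4117, payoff=0.0000, prob=0.076700
DUUU: Ā=141.1142, payoff=12.5626, prob=0.076700
UUUU: Ā=216.7841, payoff=19.2991, prob=0.632774
Price = Σ prob·payoff / R^4 = 13.175524 / 1.082432 = 12.1721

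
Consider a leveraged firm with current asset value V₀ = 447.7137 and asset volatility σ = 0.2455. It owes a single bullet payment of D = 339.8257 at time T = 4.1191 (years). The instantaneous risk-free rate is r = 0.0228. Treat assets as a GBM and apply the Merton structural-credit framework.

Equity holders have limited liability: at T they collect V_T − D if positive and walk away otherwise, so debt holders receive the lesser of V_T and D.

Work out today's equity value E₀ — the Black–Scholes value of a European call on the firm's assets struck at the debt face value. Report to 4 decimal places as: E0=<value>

Work the structural quantities from V₀ = 447.7137 against face 339.8257:
d₁ = [ln(V₀/D) + (r + σ²/2)T] / (σ√T)
   = [ln(447.7137/339.8257) + (0.0228 + 0.5·0.2455²)·4.1191] / (0.2455·√4.1191)
   = [0.275721 + 0.218045] / 0.498256 = 0.990989
d₂ = d₁ − σ√T = 0.990989 − 0.498256 = 0.492733
N(d₁) = 0.839154,  N(d₂) = 0.688899,  e^(−rT) = 0.910360
E₀ = V₀·N(d₁) − D·e^(−rT)·N(d₂)
   = 447.7137·0.839154 − 339.8257·0.910360·0.688899 = 162.580587

E0=162.5806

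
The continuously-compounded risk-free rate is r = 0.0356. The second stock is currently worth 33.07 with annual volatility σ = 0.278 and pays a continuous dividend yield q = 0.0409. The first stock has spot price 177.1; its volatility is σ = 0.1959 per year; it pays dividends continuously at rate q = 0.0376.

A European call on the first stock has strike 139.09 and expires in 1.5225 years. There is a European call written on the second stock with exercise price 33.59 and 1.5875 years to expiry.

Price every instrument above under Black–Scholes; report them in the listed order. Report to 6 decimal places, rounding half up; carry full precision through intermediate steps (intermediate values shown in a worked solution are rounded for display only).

price(the first stock call K=139.09) = 38.545437
price(the second stock call K=33.59) = 3.994425

[the first stock call K=139.09]
σ√T = 0.1959·√1.5225 = 0.241720
d₁ = (ln(S/K) + (r−q+σ²/2)T) / (σ√T) = (ln(177.1/139.09) + (0.0356−0.0376+0.1959²/2)·1.5225) / 0.241720 = (0.241593 + 0.026169) / 0.241720 = 1.107738
d₂ = d₁ − σ√T = 1.107738 − 0.241720 = 0.866018
e^{−rT} = 0.947242
e^{−qT} = 0.944362
N(d₁) = 0.866012,  N(d₂) = 0.806760
price = S·e^{−qT}·N(d₁) − K·e^{−rT}·N(d₂) = 144.837520 − 106.292083 = 38.545437
[the second stock call K=33.59]
σ√T = 0.278·√1.5875 = 0.350269
d₁ = (ln(S/K) + (r−q+σ²/2)T) / (σ√T) = (ln(33.07/33.59) + (0.0356−0.0409+0.278²/2)·1.5875) / 0.350269 = (-0.015602 + 0.052930) / 0.350269 = 0.106571
d₂ = d₁ − σ√T = 0.106571 − 0.350269 = -0.243698
e^{−rT} = 0.945052
e^{−qT} = 0.937134
N(d₁) = 0.542435,  N(d₂) = 0.403732
price = S·e^{−qT}·N(d₁) − K·e^{−rT}·N(d₂) = 16.810630 − 12.816206 = 3.994425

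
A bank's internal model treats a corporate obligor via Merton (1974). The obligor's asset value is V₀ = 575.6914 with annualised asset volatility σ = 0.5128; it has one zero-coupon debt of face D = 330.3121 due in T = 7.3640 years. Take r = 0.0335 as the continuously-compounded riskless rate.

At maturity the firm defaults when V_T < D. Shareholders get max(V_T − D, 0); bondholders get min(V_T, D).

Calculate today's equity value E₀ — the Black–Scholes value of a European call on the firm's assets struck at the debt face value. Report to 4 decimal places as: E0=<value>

Apply the equity-as-call identities (strike 330.3121, horizon 7.3640 years):
d₁ = [ln(V₀/D) + (r + σ²/2)T] / (σ√T)
   = [ln(575.6914/330.3121) + (0.0335 + 0.5·0.5128²)·7.3640] / (0.5128·√7.3640)
   = [0.555534 + 1.214927] / 1.391570 = 1.272276
d₂ = d₁ − σ√T = 1.272276 − 1.391570 = -0.119293
N(d₁) = 0.898362,  N(d₂) = 0.452521,  e^(−rT) = 0.781380
E₀ = V₀·N(d₁) − D·e^(−rT)·N(d₂)
   = 575.6914·0.898362 − 330.3121·0.781380·0.452521 = 400.384135

E0=400.3841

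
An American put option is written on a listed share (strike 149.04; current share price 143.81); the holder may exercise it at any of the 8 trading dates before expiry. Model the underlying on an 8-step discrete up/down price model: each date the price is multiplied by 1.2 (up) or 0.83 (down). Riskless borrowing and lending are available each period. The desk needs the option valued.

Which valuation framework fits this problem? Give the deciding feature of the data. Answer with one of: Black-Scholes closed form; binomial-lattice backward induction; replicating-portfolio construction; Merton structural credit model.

framework: binomial-lattice backward induction

Key observation: the exercise right at every one of the 8 steps is what matters: each node needs max(149.04 − S, continuation), which only the stepwise tree valuation starting from spot 143.81 delivers.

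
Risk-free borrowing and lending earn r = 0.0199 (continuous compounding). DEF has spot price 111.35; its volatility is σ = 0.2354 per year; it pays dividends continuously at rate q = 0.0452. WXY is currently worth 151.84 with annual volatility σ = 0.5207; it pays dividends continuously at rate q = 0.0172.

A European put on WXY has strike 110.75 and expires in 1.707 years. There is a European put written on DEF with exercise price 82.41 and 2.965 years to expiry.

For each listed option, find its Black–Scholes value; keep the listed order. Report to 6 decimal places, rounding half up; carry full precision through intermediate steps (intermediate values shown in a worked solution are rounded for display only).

price(WXY put K=110.75) = 17.190217
price(DEF put K=82.41) = 6.300530

[WXY put K=110.75]
σ√T = 0.5207·√1.707 = 0.680306
d₁ = (ln(S/K) + (r−q+σ²/2)T) / (σ√T) = (ln(151.84/110.75) + (0.0199−0.0172+0.5207²/2)·1.707) / 0.680306 = (0.315552 + 0.236017) / 0.680306 = 0.810766
d₂ = d₁ − σ√T = 0.810766 − 0.680306 = 0.130460
e^{−rT} = 0.966601
e^{−qT} = 0.971066
N(−d₁) = 0.208750,  N(−d₂) = 0.448101
price = K·e^{−rT}·N(−d₂) − S·e^{−qT}·N(−d₁) = 47.969727 − 30.779511 = 17.190217
[DEF put K=82.41]
σ√T = 0.2354·√2.965 = 0.405339
d₁ = (ln(S/K) + (r−q+σ²/2)T) / (σ√T) = (ln(111.35/82.41) + (0.0199−0.0452+0.2354²/2)·2.965) / 0.405339 = (0.300972 + 0.007136) / 0.405339 = 0.760121
d₂ = d₁ − σ√T = 0.760121 − 0.405339 = 0.354782
e^{−rT} = 0.942703
e^{−qT} = 0.874574
N(−d₁) = 0.223591,  N(−d₂) = 0.361376
price = K·e^{−rT}·N(−d₂) − S·e^{−qT}·N(−d₁) = 28.074686 − 21.774156 = 6.300530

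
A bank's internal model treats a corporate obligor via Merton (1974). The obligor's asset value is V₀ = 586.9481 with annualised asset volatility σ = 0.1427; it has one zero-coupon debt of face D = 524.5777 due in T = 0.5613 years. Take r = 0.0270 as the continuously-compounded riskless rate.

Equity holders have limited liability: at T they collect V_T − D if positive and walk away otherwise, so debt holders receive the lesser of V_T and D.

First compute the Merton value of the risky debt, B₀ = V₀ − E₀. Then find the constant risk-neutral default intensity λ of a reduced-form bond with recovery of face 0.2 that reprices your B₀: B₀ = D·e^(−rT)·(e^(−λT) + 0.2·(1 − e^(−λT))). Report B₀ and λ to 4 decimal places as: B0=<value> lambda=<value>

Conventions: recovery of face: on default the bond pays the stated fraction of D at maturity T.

With assets at 586.9481 and a single debt payment of 524.5777 at 0.5613 years:
d₁ = [ln(V₀/D) + (r + σ²/2)T] / (σ√T)
   = [ln(586.9481/524.5777) + (0.0270 + 0.5·0.1427²)·0.5613] / (0.1427·√0.5613)
   = [0.112343 + 0.020870] / 0.106911 = 1.246019
d₂ = d₁ − σ√T = 1.246019 − 0.106911 = 1.139109
N(d₁) = 0.893621,  N(d₂) = 0.872671,  e^(−rT) = 0.984959
E₀ = V₀·N(d₁) − D·e^(−rT)·N(d₂)
   = 586.9481·0.893621 − 524.5777·0.984959·0.872671 = 73.611029
B₀ = V₀ − E₀ = 586.9481 − 73.611029 = 513.337071
e^(−λT) = (B₀·e^(rT)/D − 0.2)/(1 − 0.2) = (513.3371·1.015271/524.5777 − 0.2)/0.8 = 0.99189425
λ = −ln(0.99189425)/0.5613 = 0.014500

B0=513.3371 lambda=0.0145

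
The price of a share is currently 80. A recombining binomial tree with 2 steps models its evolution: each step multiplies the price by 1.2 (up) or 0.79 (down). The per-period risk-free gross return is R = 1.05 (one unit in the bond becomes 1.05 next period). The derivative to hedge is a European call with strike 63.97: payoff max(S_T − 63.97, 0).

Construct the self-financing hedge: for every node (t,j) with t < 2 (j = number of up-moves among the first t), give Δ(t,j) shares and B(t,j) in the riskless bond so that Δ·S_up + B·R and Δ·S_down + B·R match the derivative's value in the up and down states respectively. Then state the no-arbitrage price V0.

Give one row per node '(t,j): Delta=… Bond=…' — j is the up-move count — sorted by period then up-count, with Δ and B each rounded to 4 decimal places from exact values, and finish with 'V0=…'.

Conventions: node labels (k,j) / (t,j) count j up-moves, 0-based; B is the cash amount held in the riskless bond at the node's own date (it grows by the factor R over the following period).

Risk-neutral probability p* = (R−d)/(u−d) = (1.05−0.79)/(1.2−0.79) = 0.6341.
Expiry values: V(2,0)=0.0000, V(2,1)=11.8700, V(2,2)=51.2300
(1,0): S=63.2000. Δ = (V_up−V_dn)/(S_up−S_dn) = (11.8700−0.0000)/(75.8400−49.9280) = 0.4581. V = [p*·11.8700 + (1−p*)·0.0000]/1.05 = 7.1689. B = V − Δ·S = -21.7823.
(1,1): S=96.0000. Δ = (V_up−V_dn)/(S_up−S_dn) = (51.2300−11.8700)/(115.2000−75.8400) = 1.0000. V = [p*·51.2300 + (1−p*)·11.8700]/1.05 = 35.0762. B = V − Δ·S = -60.9238.
(0,0): S=80.0000. Δ = (V_up−V_dn)/(S_up−S_dn) = (35.0762−7.1689)/(96.0000−63.2000) = 0.8508. V = [p*·35.0762 + (1−p*)·7.1689]/1.05 = 23.6821. B = V − Δ·S = -44.3845.
Sanity check at the root: Δ(0,0)·S0 + B(0,0) reproduces V0 = 23.6821.

(0,0): Delta=0.8508 Bond=-44.3845
(1,0): Delta=0.4581 Bond=-21.7823
(1,1): Delta=1.0000 Bond=-60.9238
V0=23.6821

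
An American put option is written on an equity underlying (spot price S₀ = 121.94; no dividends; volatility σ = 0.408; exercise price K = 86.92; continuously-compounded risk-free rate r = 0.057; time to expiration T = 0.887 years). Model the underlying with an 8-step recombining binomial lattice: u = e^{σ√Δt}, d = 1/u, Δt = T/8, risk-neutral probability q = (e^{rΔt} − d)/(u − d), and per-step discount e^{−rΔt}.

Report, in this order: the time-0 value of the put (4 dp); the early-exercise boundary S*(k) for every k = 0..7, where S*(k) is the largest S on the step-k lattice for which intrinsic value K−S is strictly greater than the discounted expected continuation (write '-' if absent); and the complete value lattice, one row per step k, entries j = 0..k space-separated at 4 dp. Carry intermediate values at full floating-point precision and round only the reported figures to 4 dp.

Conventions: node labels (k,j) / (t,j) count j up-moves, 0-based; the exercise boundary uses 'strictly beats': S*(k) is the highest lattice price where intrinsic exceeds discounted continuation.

price = 3.1861
boundary = - - - - - 61.8215 53.9683 61.8215
tree:
3.1861
5.0998 1.2305
7.9788 2.1615 0.2749
12.1392 3.7406 0.5417 0.0000
17.8391 6.3485 1.0676 0.0000 0.0000
25.0985 10.4949 2.1039 0.0000 0.0000 0.0000
32.9517 16.7090 4.1462 0.0000 0.0000 0.0000 0.0000
39.8074 25.0985 8.1709 0.0000 0.0000 0.0000 0.0000 0.0000
45.7921 32.9517 16.1024 0.0000 0.0000 0.0000 0.0000 0.0000 0.0000

Δt=0.11088  u=1.14552  d=0.87297  q=0.48935  discount=0.99370
step 8 (expiry): payoffs max(K−S,0) = 45.7921 32.9517 16.1024 0.0000 0.0000 0.0000 0.0000 0.0000 0.0000
step 7: (k=7,j=0): S=47.1126, K−S=39.8074, hold=39.2598 ⇒ V=39.8074 exercise | (k=7,j=1): S=61.8215, K−S=25.0985, hold=24.5509 ⇒ V=25.0985 exercise | (k=7,j=2): S=81.1227, K−S=5.7973, hold=8.1709 ⇒ V=8.1709 continue | (k=7,j=3): S=106.4498, K−S=0.0000, hold=0.0000 ⇒ V=0.0000 continue | (k=7,j=4): S=139.6843, K−S=0.0000, hold=0.0000 ⇒ V=0.0000 continue | (k=7,j=5): S=183.2947, K−S=0.0000, hold=0.0000 ⇒ V=0.0000 continue | (k=7,j=6): S=240.5207, K−S=0.0000, hold=0.0000 ⇒ V=0.0000 continue | (k=7,j=7): S=315.6131, K−S=0.0000, hold=0.0000 ⇒ V=0.0000 continue  boundary S*=61.8215
step 6: (k=6,j=0): S=53.9683, K−S=32.9517, hold=32.4041 ⇒ V=32.9517 exercise | (k=6,j=1): S=70.8176, K−S=16.1024, hold=16.7090 ⇒ V=16.7090 continue | (k=6,j=2): S=92.9274, K−S=0.0000, hold=4.1462 ⇒ V=4.1462 continue | (k=6,j=3): S=121.9400, K−S=0.0000, hold=0.0000 ⇒ V=0.0000 continue | (k=6,j=4): S=160.0106, K−S=0.0000, hold=0.0000 ⇒ V=0.0000 continue | (k=6,j=5): S=209.9671, K−S=0.0000, hold=0.0000 ⇒ V=0.0000 continue | (k=6,j=6): S=275.5204, K−S=0.0000, hold=0.0000 ⇒ V=0.0000 continue  boundary S*=53.9683
step 5: (k=5,j=0): S=61.8215, K−S=25.0985, hold=24.8458 ⇒ V=25.0985 exercise | (k=5,j=1): S=81.1227, K−S=5.7973, hold=10.4949 ⇒ V=10.4949 continue | (k=5,j=2): S=106.4498, K−S=0.0000, hold=2.1039 ⇒ V=2.1039 continue | (k=5,j=3): S=139.6843, K−S=0.0000, hold=0.0000 ⇒ V=0.0000 continue | (k=5,j=4): S=183.2947, K−S=0.0000, hold=0.0000 ⇒ V=0.0000 continue | (k=5,j=5): S=240.5207, K−S=0.0000, hold=0.0000 ⇒ V=0.0000 continue  boundary S*=61.8215
step 4: (k=4,j=0): S=70.8176, K−S=16.1024, hold=17.8391 ⇒ V=17.8391 continue | (k=4,j=1): S=92.9274, K−S=0.0000, hold=6.3485 ⇒ V=6.3485 continue | (k=4,j=2): S=121.9400, K−S=0.0000, hold=1.0676 ⇒ V=1.0676 continue | (k=4,j=3): S=160.0106, K−S=0.0000, hold=0.0000 ⇒ V=0.0000 continue | (k=4,j=4): S=209.9671, K−S=0.0000, hold=0.0000 ⇒ V=0.0000 continue  boundary S*=-
step 3: (k=3,j=0): S=81.1227, K−S=5.7973, hold=12.1392 ⇒ V=12.1392 continue | (k=3,j=1): S=106.4498, K−S=0.0000, hold=3.7406 ⇒ V=3.7406 continue | (k=3,j=2): S=139.6843, K−S=0.0000, hold=0.5417 ⇒ V=0.5417 continue | (k=3,j=3): S=183.2947, K−S=0.0000, hold=0.0000 ⇒ V=0.0000 continue  boundary S*=-
step 2: (k=2,j=0): S=92.9274, K−S=0.0000, hold=7.9788 ⇒ V=7.9788 continue | (k=2,j=1): S=121.9400, K−S=0.0000, hold=2.1615 ⇒ V=2.1615 continue | (k=2,j=2): S=160.0106, K−S=0.0000, hold=0.2749 ⇒ V=0.2749 continue  boundary S*=-
step 1: (k=1,j=0): S=106.4498, K−S=0.0000, hold=5.0998 ⇒ V=5.0998 continue | (k=1,j=1): S=139.6843, K−S=0.0000, hold=1.2305 ⇒ V=1.2305 continue  boundary S*=-
step 0: (k=0,j=0): S=121.9400, K−S=0.0000, hold=3.1861 ⇒ V=3.1861 continue  boundary S*=-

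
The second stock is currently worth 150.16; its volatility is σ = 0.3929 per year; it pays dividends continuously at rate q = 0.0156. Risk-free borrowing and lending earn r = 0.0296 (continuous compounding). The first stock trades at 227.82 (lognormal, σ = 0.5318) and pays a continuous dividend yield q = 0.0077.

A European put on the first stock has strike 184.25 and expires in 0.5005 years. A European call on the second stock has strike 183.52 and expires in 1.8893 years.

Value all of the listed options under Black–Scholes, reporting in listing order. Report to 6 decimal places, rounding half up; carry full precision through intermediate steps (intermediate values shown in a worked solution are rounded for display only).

[the first stock put K=184.25]
σ√T = 0.5318·√0.5005 = 0.376227
d₁ = (ln(S/K) + (r−q+σ²/2)T) / (σ√T) = (ln(227.82/184.25) + (0.0296−0.0077+0.5318²/2)·0.5005) / 0.376227 = (0.212262 + 0.081734) / 0.376227 = 0.781434
d₂ = d₁ − σ√T = 0.781434 − 0.376227 = 0.405206
e^{−rT} = 0.985294
e^{−qT} = 0.996154
N(−d₁) = 0.217274,  N(−d₂) = 0.342663
price = K·e^{−rT}·N(−d₂) − S·e^{−qT}·N(−d₁) = 62.207189 − 49.308898 = 12.898291
[the second stock call K=183.52]
σ√T = 0.3929·√1.8893 = 0.540048
d₁ = (ln(S/K) + (r−q+σ²/2)T) / (σ√T) = (ln(150.16/183.52) + (0.0296−0.0156+0.3929²/2)·1.8893) / 0.540048 = (-0.200622 + 0.172276) / 0.540048 = -0.052488
d₂ = d₁ − σ√T = -0.052488 − 0.540048 = -0.592536
e^{−rT} = 0.945612
e^{−qT} = 0.970957
N(d₁) = 0.479070,  N(d₂) = 0.276746
price = S·e^{−qT}·N(d₁) − K·e^{−rT}·N(d₂) = 69.847871 − 48.026095 = 21.821776

price(the first stock put K=184.25) = 12.898291
price(the second stock call K=183.52) = 21.821776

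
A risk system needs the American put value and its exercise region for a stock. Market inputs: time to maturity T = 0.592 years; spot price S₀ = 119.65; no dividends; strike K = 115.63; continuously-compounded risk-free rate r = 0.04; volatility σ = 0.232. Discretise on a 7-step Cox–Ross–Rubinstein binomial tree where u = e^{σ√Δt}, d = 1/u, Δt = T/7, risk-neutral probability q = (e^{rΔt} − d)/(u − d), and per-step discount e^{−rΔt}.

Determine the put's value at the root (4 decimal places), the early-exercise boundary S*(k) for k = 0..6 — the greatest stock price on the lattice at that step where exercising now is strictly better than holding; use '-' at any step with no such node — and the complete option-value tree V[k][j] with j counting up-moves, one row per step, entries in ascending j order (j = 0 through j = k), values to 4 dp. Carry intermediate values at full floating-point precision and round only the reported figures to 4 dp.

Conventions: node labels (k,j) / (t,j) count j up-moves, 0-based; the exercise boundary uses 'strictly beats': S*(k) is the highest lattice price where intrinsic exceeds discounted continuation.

price = 5.7024
boundary = - - - - 91.3499 97.7258 104.5467
tree:
5.7024
8.6490 2.8892
12.7107 4.7766 1.0821
17.9792 7.6976 1.9821 0.2185
24.2801 12.0024 3.5836 0.4457 0.0000
30.2400 17.9042 6.3719 0.9095 0.0000 0.0000
35.8110 24.2801 11.0833 1.8557 0.0000 0.0000 0.0000
41.0186 30.2400 17.9042 3.7863 0.0000 0.0000 0.0000 0.0000

Δt=0.08457, u=1.06980, d=0.93476, q=0.50823, disc=e^(-rΔt)=0.99662
k=7 terminal: V=max(K-S,0) → 41.0186 30.2400 17.9042 3.7863 0.0000 0.0000 0.0000 0.0000
k=6: j=0 S=79.8190 intr=35.8110 cont=35.4205 V=35.8110[EX]; j=1 S=91.3499 intr=24.2801 cont=23.8896 V=24.2801[EX]; j=2 S=104.5467 intr=11.0833 cont=10.6928 V=11.0833[EX]; j=3 S=119.6500 intr=0.0000 cont=1.8557 V=1.8557[hold]; j=4 S=136.9351 intr=0.0000 cont=0.0000 V=0.0000[hold]; j=5 S=156.7174 intr=0.0000 cont=0.0000 V=0.0000[hold]; j=6 S=179.3574 intr=0.0000 cont=0.0000 V=0.0000[hold]  S*(6)=104.5467
k=5: j=0 S=85.3900 intr=30.2400 cont=29.8495 V=30.2400[EX]; j=1 S=97.7258 intr=17.9042 cont=17.5137 V=17.9042[EX]; j=2 S=111.8437 intr=3.7863 cont=6.3719 V=6.3719[hold]; j=3 S=128.0011 intr=0.0000 cont=0.9095 V=0.9095[hold]; j=4 S=146.4927 intr=0.0000 cont=0.0000 V=0.0000[hold]; j=5 S=167.6557 intr=0.0000 cont=0.0000 V=0.0000[hold]  S*(5)=97.7258
k=4: j=0 S=91.3499 intr=24.2801 cont=23.8896 V=24.2801[EX]; j=1 S=104.5467 intr=11.0833 cont=12.0024 V=12.0024[hold]; j=2 S=119.6500 intr=0.0000 cont=3.5836 V=3.5836[hold]; j=3 S=136.9351 intr=0.0000 cont=0.4457 V=0.4457[hold]; j=4 S=156.7174 intr=0.0000 cont=0.0000 V=0.0000[hold]  S*(4)=91.3499
k=3: j=0 S=97.7258 intr=17.9042 cont=17.9792 V=17.9792[hold]; j=1 S=111.8437 intr=3.7863 cont=7.6976 V=7.6976[hold]; j=2 S=128.0011 intr=0.0000 cont=1.9821 V=1.9821[hold]; j=3 S=146.4927 intr=0.0000 cont=0.2185 V=0.2185[hold]  S*(3)=-
k=2: j=0 S=104.5467 intr=11.0833 cont=12.7107 V=12.7107[hold]; j=1 S=119.6500 intr=0.0000 cont=4.7766 V=4.7766[hold]; j=2 S=136.9351 intr=0.0000 cont=1.0821 V=1.0821[hold]  S*(2)=-
k=1: j=0 S=111.8437 intr=3.7863 cont=8.6490 V=8.6490[hold]; j=1 S=128.0011 intr=0.0000 cont=2.8892 V=2.8892[hold]  S*(1)=-
k=0: j=0 S=119.6500 intr=0.0000 cont=5.7024 V=5.7024[hold]  S*(0)=-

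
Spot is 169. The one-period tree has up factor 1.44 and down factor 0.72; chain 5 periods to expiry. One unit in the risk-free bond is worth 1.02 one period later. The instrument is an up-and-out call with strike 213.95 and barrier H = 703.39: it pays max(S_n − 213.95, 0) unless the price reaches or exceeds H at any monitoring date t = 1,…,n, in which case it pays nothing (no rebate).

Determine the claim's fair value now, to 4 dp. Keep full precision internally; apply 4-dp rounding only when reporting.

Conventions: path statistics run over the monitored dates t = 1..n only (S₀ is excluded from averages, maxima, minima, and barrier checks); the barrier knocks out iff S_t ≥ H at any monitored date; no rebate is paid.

Set p* = 0.4167 (from d < R < u); the path-dependent value is the discounted p*-expectation over all price paths.
Enumerate all 2^5 = 32 price paths (U = up ×1.44, D = down ×0.72); each path with k up-moves has probability p*^k·(1−p*)^(5−k).
DDDDD: M=121.6800, payoff=0.0000, prob=0.067544
UDDDD: M=243.3600, payoff=0.0000, prob=0.048245
DUDDD: M=175.2192, payoff=0.0000, prob=0.048245
UUDDD: M=350.4384, payoff=0.0000, prob=0.034461
DDUDD: M=126.1578, payoff=0.0000, prob=0.048245
UDUDD: M=252.3156, payoff=0.0000, prob=0.034461
DUUDD: M=252.3156, payoff=0.0000, prob=0.034461
UUUDD: M=504.6313, payoff=47.6509, prob=0.024615
DDDUD: M=121.6800, payoff=0.0000, prob=0.048245
UDDUD: M=243.3600, payoff=0.0000, prob=0.034461
DUDUD: M=181.6673, payoff=0.0000, prob=0.034461
UUDUD: M=363.3345, payoff=47.6509, prob=0.024615
DDUUD: M=181.6673, payoff=0.0000, prob=0.034461
UDUUD: M=363.3345, payoff=47.6509, prob=0.024615
DUUUD: M=363.3345, payoff=47.6509, prob=0.024615
UUUUD: M=726.6691, payoff=0.0000, prob=0.017582
DDDDU: M=121.6800, payoff=0.0000, prob=0.048245
UDDDU: M=243.3600, payoff=0.0000, prob=0.034461
DUDDU: M=175.2192, payoff=0.0000, prob=0.034461
UUDDU: M=350.4384, payoff=47.6509, prob=0.024615
DDUDU: M=130.8004, payoff=0.0000, prob=0.034461
UDUDU: M=261.6009, payoff=47.6509, prob=0.024615
DUUDU: M=261.6009, payoff=47.6509, prob=0.024615
UUUDU: M=523.2017, payoff=309.2517, prob=0.017582
DDDUU: M=130.8004, payoff=0.0000, prob=0.034461
UDDUU: M=261.6009, payoff=47.6509, prob=0.024615
DUDUU: M=261.6009, payoff=47.6509, prob=0.024615
UUDUU: M=523.2017, payoff=309.2517, prob=0.017582
DDUUU: M=261.6009, payoff=47.6509, prob=0.024615
UDUUU: M=523.2017, payoff=309.2517, prob=0.017582
DUUUU: M=523.2017, payoff=309.2517, prob=0.017582
UUUUU: M=1046.4035, payoff=0.0000, prob=0.012559
Price = Σ prob·payoff / R^5 = 33.478494 / 1.104081 = 30.3225

price = 30.3225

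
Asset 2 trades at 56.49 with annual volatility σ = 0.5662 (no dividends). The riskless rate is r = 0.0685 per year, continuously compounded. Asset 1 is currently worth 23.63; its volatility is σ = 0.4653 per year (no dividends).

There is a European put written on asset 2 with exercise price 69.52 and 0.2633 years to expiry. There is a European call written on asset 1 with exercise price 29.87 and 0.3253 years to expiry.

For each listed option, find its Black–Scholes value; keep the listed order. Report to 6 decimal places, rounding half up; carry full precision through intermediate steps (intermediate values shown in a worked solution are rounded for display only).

[asset 2 put K=69.52]
σ√T = 0.5662·√0.2633 = 0.290533
d₁ = (ln(S/K) + (r+σ²/2)T) / (σ√T) = (ln(56.49/69.52) + (0.0685+0.5662²/2)·0.2633) / 0.290533 = (-0.207551 + 0.060241) / 0.290533 = -0.507034
d₂ = d₁ − σ√T = -0.507034 − 0.290533 = -0.797567
e^{−rT} = 0.982126
N(−d₁) = 0.693935,  N(−d₂) = 0.787439
price = K·e^{−rT}·N(−d₂) − S·N(−d₁) = 53.764276 − 39.200366 = 14.563910
[asset 1 call K=29.87]
σ√T = 0.4653·√0.3253 = 0.265384
d₁ = (ln(S/K) + (r+σ²/2)T) / (σ√T) = (ln(23.63/29.87) + (0.0685+0.4653²/2)·0.3253) / 0.265384 = (-0.234338 + 0.057497) / 0.265384 = -0.666355
d₂ = d₁ − σ√T = -0.666355 − 0.265384 = -0.931739
e^{−rT} = 0.977963
N(d₁) = 0.252592,  N(d₂) = 0.175736
price = S·N(d₁) − K·e^{−rT}·N(d₂) = 5.968751 − 5.133549 = 0.835203

price(asset 2 put K=69.52) = 14.563910
price(asset 1 call K=29.87) = 0.835203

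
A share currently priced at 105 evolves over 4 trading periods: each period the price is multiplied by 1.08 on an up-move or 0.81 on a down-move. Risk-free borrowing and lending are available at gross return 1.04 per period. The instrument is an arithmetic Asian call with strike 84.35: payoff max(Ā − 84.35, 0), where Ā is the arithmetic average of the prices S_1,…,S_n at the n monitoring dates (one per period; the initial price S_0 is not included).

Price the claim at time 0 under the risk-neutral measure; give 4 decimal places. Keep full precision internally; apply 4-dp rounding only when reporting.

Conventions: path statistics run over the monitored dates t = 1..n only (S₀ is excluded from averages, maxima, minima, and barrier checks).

price = 27.2032

Risk-neutral up-probability p* = (R−d)/(u−d) = (1.04−0.81)/(1.08−0.81) = 0.8519; the claim prices as the p*-weighted sum of path payoffs discounted by R^4.
Enumerate all 2^4 = 16 price paths (U = up ×1.08, D = down ×0.81); each path with k up-moves has probability p*^k·(1−p*)^(4−k).
DDDD: Ā=63.7352, payoff=0.0000, prob=0.000482
UDDD: Ā=84.9803, payoff=0.6303, prob=0.002770
DUDD: Ā=77.8928, payoff=0.0000, prob=0.002770
UUDD: Ā=103.8570, payoff=19.5070, prob=0.015927
DDUD: Ā=72.1519, payoff=0.0000, prob=0.002770
UDUD: Ā=96.2025, payoff=11.8525, prob=0.015927
DUUD: Ā=89.1150, payoff=4.7650, prob=0.015927
UUUD: Ā=118.8201, payoff=34.4701, prob=0.091577
DDDU: Ā=67.5018, payoff=0.0000, prob=0.002770
UDDU: Ā=90.0024, payoff=5.6524, prob=0.015927
DUDU: Ā=82.9149, payoff=0.0000, prob=0.015927
UUDU: Ā=110.5532, payoff=26.2032, prob=0.091577
DDUU: Ā=77.1740, payoff=0.0000, prob=0.015927
UDUU: Ā=102.8987, payoff=18.5487, prob=0.091577
DUUU: Ā=95.8112, payoff=11.4612, prob=0.091577
UUUU: Ā=127.7483, payoff=43.3983, prob=0.526570
Price = Σ prob·payoff / R^4 = 31.823880 / 1.169859 = 27.2032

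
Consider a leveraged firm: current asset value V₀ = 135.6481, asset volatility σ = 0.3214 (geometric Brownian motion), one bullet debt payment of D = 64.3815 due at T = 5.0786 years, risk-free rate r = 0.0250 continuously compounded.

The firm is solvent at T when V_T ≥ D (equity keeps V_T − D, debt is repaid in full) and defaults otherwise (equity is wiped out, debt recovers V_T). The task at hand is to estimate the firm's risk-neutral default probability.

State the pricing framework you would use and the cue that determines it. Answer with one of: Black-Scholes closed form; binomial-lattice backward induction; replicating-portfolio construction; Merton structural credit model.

Key observation: a levered firm with one bullet debt due at 5.0786 years is the canonical structural-credit setup: equity is a call on the firm's assets struck at the face value.

framework: Merton structural credit model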